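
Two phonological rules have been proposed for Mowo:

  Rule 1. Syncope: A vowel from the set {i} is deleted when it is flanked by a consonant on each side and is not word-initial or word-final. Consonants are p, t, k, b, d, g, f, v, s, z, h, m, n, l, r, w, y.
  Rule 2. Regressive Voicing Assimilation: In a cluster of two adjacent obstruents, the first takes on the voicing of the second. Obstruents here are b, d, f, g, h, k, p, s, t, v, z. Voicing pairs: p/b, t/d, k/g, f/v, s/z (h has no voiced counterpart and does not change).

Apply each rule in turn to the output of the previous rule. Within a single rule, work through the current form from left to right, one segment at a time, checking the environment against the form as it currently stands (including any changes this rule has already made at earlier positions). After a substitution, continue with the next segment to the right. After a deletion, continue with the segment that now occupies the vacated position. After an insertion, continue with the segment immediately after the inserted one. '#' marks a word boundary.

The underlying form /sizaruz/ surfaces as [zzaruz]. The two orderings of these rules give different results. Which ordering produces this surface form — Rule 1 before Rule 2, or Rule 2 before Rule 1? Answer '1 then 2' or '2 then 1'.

1 then 2

Order 1 then 2:
  1 Syncope: [sizaruz] → [szaruz]
  2 Regressive Voicing Assimilation: [szaruz] → [zzaruz]
  result: [zzaruz]
Order 2 then 1:
  2 Regressive Voicing Assimilation: no change — [sizaruz]
  1 Syncope: [sizaruz] → [szaruz]
  result: [szaruz]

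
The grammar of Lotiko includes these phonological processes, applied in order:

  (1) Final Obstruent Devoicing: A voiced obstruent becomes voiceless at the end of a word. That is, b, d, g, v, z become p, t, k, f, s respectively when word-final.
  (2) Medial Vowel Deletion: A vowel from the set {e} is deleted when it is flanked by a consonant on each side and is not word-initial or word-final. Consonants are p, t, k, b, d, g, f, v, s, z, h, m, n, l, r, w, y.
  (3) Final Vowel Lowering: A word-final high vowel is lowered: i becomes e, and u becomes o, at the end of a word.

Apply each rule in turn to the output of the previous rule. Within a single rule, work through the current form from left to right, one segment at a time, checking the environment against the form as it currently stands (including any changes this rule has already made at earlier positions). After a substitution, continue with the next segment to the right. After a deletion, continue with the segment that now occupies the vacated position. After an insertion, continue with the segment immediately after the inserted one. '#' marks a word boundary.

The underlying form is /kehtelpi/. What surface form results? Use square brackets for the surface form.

[khtlpe]

(1) Final Obstruent Devoicing: no change — [kehtelpi]
(2) Medial Vowel Deletion: [kehtelpi] → [khtlpi]
(3) Final Vowel Lowering: [khtlpi] → [khtlpe]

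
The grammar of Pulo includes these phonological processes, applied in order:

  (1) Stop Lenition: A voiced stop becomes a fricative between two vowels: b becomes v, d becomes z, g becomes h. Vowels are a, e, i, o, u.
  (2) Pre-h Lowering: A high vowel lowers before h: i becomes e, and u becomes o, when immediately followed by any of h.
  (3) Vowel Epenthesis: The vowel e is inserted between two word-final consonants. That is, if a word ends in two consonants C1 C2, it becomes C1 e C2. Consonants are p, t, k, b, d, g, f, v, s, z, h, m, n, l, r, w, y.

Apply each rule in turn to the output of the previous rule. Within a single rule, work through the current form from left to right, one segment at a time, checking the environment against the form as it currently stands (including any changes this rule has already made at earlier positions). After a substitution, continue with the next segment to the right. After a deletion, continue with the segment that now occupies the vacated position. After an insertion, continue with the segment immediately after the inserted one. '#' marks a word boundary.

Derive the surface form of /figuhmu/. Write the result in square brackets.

(1) Stop Lenition: [figuhmu] → [fihuhmu]
(2) Pre-h Lowering: [fihuhmu] → [fehohmu]
(3) Vowel Epenthesis: no change — [fehohmu]

[fehohmu]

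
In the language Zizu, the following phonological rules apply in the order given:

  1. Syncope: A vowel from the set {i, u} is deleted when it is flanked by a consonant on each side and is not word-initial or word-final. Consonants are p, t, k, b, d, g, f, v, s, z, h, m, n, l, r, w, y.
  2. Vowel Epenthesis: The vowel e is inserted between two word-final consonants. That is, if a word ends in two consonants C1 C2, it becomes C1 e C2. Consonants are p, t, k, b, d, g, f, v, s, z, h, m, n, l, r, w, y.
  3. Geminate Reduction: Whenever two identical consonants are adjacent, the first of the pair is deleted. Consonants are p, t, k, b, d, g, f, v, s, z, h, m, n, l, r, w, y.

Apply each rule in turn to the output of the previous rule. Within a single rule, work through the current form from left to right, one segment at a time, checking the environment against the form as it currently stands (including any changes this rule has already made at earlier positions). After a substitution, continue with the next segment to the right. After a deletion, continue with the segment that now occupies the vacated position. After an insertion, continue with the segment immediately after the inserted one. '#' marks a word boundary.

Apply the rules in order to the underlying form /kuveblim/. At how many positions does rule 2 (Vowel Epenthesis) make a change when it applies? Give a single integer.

1 Syncope: [kuveblim] → [kveblm]
2 Vowel Epenthesis: [kveblm] → [kveblem]
3 Geminate Reduction: no change — [kveblem]
Rule 2 changed 1 position(s).

1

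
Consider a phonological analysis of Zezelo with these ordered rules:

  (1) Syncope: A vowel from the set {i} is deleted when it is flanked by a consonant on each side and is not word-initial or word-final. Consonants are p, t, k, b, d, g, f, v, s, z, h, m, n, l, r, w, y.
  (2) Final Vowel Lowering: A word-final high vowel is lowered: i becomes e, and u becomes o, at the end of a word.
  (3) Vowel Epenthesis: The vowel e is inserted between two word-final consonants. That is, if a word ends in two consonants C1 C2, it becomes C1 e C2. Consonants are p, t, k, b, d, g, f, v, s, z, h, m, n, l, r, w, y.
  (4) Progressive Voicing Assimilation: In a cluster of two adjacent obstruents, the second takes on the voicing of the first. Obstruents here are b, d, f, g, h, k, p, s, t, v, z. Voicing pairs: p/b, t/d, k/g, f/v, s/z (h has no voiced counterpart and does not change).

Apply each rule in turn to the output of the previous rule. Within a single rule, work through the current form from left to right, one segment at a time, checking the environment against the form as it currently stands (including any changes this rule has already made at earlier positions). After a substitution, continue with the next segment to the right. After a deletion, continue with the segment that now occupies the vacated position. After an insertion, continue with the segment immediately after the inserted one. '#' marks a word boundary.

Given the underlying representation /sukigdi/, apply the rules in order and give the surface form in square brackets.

(1) Syncope: [sukigdi] → [sukgdi]
(2) Final Vowel Lowering: [sukgdi] → [sukgde]
(3) Vowel Epenthesis: no change — [sukgde]
(4) Progressive Voicing Assimilation: [sukgde] → [sukkte]

[sukkte]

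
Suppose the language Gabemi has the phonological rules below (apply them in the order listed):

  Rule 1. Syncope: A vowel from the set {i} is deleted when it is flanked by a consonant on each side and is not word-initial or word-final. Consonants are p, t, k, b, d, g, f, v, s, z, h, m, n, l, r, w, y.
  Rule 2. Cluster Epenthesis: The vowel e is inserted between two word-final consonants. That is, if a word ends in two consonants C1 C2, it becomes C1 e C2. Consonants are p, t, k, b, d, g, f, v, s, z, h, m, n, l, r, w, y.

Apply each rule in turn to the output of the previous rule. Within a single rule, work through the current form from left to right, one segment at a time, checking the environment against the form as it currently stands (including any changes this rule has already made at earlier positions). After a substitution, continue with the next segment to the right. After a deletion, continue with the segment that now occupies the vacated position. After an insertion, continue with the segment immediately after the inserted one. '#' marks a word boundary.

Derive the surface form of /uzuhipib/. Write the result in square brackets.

Rule 1 Syncope: [uzuhipib] → [uzuhpb]
Rule 2 Cluster Epenthesis: [uzuhpb] → [uzuhpeb]

[uzuhpeb]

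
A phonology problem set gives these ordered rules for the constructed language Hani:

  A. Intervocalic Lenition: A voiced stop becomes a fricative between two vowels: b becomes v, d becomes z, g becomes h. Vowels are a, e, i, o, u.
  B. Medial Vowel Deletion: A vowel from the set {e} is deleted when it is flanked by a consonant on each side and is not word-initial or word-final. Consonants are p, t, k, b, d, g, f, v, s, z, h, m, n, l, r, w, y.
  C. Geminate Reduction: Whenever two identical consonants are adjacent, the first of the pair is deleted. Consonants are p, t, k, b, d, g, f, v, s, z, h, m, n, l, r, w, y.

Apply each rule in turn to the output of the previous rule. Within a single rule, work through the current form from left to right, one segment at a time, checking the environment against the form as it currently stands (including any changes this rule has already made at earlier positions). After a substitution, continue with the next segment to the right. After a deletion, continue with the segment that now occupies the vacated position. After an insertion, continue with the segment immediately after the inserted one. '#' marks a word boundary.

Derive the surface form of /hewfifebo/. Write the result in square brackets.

A Intervocalic Lenition: [hewfifebo] → [hewfifevo]
B Medial Vowel Deletion: [hewfifevo] → [hwfifvo]
C Geminate Reduction: no change — [hwfifvo]

[hwfifvo]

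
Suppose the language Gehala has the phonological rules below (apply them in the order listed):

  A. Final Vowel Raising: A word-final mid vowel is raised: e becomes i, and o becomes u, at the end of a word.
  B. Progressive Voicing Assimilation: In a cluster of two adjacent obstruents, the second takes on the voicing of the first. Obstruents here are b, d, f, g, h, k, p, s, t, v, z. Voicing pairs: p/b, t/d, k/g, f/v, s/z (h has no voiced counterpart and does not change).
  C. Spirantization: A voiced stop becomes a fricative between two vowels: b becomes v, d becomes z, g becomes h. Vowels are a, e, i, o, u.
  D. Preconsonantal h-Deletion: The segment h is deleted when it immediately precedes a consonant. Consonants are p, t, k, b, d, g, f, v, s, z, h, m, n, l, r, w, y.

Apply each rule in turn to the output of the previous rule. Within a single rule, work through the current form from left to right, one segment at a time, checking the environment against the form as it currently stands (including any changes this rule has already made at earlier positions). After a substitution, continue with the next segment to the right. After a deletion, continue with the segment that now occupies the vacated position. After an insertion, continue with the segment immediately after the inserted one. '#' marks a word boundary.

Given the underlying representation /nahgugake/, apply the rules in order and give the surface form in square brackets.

A Final Vowel Raising: [nahgugake] → [nahgugaki]
B Progressive Voicing Assimilation: [nahgugaki] → [nahkugaki]
C Spirantization: [nahkugaki] → [nahkuhaki]
D Preconsonantal h-Deletion: [nahkuhaki] → [nakuhaki]

[nakuhaki]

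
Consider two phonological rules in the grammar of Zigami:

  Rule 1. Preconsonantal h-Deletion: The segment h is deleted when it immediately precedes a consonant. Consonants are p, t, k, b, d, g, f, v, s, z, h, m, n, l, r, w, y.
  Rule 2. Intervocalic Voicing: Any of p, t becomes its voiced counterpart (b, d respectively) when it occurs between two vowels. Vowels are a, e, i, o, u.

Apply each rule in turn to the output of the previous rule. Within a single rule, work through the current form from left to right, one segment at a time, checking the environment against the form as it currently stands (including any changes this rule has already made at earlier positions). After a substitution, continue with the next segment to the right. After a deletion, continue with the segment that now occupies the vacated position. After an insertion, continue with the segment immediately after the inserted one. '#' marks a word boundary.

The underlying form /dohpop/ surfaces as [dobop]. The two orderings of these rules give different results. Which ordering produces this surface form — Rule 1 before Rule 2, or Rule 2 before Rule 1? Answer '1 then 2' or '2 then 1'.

1 then 2

Order 1 then 2:
  1 Preconsonantal h-Deletion: [dohpop] → [dopop]
  2 Intervocalic Voicing: [dopop] → [dobop]
  result: [dobop]
Order 2 then 1:
  2 Intervocalic Voicing: no change — [dohpop]
  1 Preconsonantal h-Deletion: [dohpop] → [dopop]
  result: [dopop]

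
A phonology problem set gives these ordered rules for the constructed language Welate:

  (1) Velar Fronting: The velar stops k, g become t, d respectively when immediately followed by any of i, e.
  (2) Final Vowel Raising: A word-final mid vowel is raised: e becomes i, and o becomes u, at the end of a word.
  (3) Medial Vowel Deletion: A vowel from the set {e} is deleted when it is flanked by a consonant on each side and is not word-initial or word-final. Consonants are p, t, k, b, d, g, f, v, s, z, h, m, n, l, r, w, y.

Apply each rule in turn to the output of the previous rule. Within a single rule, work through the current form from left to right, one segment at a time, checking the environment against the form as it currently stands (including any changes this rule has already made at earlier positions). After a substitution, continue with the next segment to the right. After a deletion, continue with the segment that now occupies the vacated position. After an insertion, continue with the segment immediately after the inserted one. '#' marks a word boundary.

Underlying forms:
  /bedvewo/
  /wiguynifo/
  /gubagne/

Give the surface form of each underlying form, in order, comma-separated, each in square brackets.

[bdvwu], [wiguynifu], [gubagni]

/bedvewo/:
  (1) Velar Fronting: no change — [bedvewo]
  (2) Final Vowel Raising: [bedvewo] → [bedvewu]
  (3) Medial Vowel Deletion: [bedvewu] → [bdvwu]
/wiguynifo/:
  (1) Velar Fronting: no change — [wiguynifo]
  (2) Final Vowel Raising: [wiguynifo] → [wiguynifu]
  (3) Medial Vowel Deletion: no change — [wiguynifu]
/gubagne/:
  (1) Velar Fronting: no change — [gubagne]
  (2) Final Vowel Raising: [gubagne] → [gubagni]
  (3) Medial Vowel Deletion: no change — [gubagni]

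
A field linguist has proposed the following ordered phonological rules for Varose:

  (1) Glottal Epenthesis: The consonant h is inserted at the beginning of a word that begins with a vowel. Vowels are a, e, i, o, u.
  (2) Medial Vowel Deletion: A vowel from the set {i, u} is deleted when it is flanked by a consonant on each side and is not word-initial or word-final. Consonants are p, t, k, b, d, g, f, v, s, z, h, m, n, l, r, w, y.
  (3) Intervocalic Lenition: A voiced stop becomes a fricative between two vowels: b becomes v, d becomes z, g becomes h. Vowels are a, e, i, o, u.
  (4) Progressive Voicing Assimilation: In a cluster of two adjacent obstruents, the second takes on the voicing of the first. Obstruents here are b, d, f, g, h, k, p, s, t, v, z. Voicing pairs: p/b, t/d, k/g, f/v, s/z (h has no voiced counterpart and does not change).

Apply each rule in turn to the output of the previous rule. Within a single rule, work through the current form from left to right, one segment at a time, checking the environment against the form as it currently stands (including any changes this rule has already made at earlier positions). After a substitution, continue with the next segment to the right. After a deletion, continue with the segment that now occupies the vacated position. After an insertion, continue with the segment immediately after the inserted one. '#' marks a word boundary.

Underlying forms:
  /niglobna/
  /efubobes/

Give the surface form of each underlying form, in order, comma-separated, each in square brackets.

/niglobna/:
  (1) Glottal Epenthesis: no change — [niglobna]
  (2) Medial Vowel Deletion: [niglobna] → [nglobna]
  (3) Intervocalic Lenition: no change — [nglobna]
  (4) Progressive Voicing Assimilation: no change — [nglobna]
/efubobes/:
  (1) Glottal Epenthesis: [efubobes] → [hefubobes]
  (2) Medial Vowel Deletion: [hefubobes] → [hefbobes]
  (3) Intervocalic Lenition: [hefbobes] → [hefboves]
  (4) Progressive Voicing Assimilation: [hefboves] → [hefpoves]

[nglobna], [hefpoves]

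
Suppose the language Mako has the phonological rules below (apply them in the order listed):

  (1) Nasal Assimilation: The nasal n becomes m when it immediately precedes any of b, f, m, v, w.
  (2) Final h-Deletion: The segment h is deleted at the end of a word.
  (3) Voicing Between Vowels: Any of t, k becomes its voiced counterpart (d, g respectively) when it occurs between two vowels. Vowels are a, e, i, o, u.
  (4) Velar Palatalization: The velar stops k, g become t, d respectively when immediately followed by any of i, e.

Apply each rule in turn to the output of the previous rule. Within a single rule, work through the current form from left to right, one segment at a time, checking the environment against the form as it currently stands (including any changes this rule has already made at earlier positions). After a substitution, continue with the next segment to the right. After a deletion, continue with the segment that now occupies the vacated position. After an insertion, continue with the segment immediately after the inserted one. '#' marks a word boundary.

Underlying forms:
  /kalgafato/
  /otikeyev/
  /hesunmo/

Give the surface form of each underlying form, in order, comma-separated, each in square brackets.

[kalgafado], [odideyev], [hesummo]

/kalgafato/:
  (1) Nasal Assimilation: no change — [kalgafato]
  (2) Final h-Deletion: no change — [kalgafato]
  (3) Voicing Between Vowels: [kalgafato] → [kalgafado]
  (4) Velar Palatalization: no change — [kalgafado]
/otikeyev/:
  (1) Nasal Assimilation: no change — [otikeyev]
  (2) Final h-Deletion: no change — [otikeyev]
  (3) Voicing Between Vowels: [otikeyev] → [odigeyev]
  (4) Velar Palatalization: [odigeyev] → [odideyev]
/hesunmo/:
  (1) Nasal Assimilation: [hesunmo] → [hesummo]
  (2) Final h-Deletion: no change — [hesummo]
  (3) Voicing Between Vowels: no change — [hesummo]
  (4) Velar Palatalization: no change — [hesummo]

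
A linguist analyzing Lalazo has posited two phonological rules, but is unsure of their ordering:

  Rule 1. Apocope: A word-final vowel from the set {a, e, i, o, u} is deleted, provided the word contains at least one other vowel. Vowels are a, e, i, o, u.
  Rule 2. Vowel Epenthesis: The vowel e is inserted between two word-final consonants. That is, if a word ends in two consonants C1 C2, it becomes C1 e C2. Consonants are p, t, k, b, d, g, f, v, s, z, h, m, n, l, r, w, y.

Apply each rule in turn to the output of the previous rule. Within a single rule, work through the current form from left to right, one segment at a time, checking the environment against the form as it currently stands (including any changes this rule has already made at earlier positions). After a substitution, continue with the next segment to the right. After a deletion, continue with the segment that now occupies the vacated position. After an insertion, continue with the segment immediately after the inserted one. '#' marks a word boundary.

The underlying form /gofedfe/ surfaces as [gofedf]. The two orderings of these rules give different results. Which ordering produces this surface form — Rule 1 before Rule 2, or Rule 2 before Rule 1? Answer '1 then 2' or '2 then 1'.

2 then 1

Order 1 then 2:
  1 Apocope: [gofedfe] → [gofedf]
  2 Vowel Epenthesis: [gofedf] → [gofedef]
  result: [gofedef]
Order 2 then 1:
  2 Vowel Epenthesis: no change — [gofedfe]
  1 Apocope: [gofedfe] → [gofedf]
  result: [gofedf]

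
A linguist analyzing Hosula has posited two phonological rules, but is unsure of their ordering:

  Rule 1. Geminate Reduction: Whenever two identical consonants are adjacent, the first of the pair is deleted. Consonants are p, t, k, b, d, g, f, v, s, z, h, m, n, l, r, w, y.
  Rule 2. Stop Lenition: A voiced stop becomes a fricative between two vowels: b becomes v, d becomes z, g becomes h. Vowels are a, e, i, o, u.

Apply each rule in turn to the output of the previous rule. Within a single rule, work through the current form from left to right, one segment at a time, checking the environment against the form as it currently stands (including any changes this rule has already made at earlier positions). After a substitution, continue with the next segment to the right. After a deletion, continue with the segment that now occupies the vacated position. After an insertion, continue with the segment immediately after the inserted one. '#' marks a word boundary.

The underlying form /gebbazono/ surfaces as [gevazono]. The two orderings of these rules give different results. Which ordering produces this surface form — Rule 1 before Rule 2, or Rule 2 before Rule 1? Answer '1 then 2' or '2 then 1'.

Order 1 then 2:
  1 Geminate Reduction: [gebbazono] → [gebazono]
  2 Stop Lenition: [gebazono] → [gevazono]
  result: [gevazono]
Order 2 then 1:
  2 Stop Lenition: no change — [gebbazono]
  1 Geminate Reduction: [gebbazono] → [gebazono]
  result: [gebazono]

1 then 2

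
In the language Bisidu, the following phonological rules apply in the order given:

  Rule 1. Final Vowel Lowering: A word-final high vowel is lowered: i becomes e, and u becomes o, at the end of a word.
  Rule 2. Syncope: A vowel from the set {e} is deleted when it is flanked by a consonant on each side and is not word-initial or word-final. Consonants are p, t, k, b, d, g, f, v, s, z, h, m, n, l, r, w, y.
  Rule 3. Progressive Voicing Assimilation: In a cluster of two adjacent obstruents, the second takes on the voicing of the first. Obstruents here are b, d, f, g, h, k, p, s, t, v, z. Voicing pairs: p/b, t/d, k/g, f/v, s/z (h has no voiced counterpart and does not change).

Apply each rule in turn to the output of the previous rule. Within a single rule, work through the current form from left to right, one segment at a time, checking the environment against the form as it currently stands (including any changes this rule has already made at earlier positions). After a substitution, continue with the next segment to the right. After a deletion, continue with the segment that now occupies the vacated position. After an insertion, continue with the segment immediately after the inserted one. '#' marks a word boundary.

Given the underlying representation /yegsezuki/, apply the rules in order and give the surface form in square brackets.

[ygzzuke]

Rule 1 Final Vowel Lowering: [yegsezuki] → [yegsezuke]
Rule 2 Syncope: [yegsezuke] → [ygszuke]
Rule 3 Progressive Voicing Assimilation: [ygszuke] → [ygzzuke]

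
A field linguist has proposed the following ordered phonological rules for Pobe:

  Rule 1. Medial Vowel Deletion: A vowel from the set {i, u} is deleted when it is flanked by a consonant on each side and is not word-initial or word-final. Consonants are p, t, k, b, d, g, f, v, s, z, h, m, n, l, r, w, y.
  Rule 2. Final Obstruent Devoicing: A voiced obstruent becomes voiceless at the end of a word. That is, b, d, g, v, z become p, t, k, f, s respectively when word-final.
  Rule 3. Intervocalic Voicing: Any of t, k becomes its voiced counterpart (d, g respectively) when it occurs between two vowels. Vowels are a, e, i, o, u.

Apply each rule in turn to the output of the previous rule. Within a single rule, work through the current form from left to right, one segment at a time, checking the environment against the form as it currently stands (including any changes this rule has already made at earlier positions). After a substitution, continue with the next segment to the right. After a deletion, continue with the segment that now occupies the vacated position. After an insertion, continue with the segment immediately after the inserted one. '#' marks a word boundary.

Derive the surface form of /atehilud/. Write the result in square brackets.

[adehlt]

Rule 1 Medial Vowel Deletion: [atehilud] → [atehld]
Rule 2 Final Obstruent Devoicing: [atehld] → [atehlt]
Rule 3 Intervocalic Voicing: [atehlt] → [adehlt]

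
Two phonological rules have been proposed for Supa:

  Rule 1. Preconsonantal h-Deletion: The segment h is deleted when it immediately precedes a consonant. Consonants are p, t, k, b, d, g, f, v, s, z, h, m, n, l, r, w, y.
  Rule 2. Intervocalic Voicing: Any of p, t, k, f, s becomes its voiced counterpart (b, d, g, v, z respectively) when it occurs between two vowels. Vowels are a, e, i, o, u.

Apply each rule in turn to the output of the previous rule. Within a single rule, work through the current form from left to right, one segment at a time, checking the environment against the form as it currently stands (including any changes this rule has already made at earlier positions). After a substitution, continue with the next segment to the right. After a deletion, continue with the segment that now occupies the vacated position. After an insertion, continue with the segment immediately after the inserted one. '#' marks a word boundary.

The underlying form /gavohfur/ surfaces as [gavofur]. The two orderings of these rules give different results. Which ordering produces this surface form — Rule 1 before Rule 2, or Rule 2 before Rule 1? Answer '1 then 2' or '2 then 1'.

2 then 1

Order 1 then 2:
  1 Preconsonantal h-Deletion: [gavohfur] → [gavofur]
  2 Intervocalic Voicing: [gavofur] → [gavovur]
  result: [gavovur]
Order 2 then 1:
  2 Intervocalic Voicing: no change — [gavohfur]
  1 Preconsonantal h-Deletion: [gavohfur] → [gavofur]
  result: [gavofur]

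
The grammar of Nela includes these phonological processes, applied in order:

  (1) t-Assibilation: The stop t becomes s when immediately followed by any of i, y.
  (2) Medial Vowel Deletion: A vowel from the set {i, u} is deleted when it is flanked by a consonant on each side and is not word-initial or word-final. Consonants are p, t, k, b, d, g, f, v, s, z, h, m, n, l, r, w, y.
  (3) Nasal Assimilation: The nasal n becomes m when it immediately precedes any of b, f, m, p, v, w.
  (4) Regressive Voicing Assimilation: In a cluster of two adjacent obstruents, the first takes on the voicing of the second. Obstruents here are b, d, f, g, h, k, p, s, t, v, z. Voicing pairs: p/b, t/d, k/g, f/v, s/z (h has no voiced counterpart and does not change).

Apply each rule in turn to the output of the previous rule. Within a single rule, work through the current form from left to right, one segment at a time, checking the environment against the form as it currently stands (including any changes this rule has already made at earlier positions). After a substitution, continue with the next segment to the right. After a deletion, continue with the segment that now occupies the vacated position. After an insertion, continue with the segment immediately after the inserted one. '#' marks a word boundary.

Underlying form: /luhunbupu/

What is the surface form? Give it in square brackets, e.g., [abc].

[lhmppu]

(1) t-Assibilation: no change — [luhunbupu]
(2) Medial Vowel Deletion: [luhunbupu] → [lhnbpu]
(3) Nasal Assimilation: [lhnbpu] → [lhmbpu]
(4) Regressive Voicing Assimilation: [lhmbpu] → [lhmppu]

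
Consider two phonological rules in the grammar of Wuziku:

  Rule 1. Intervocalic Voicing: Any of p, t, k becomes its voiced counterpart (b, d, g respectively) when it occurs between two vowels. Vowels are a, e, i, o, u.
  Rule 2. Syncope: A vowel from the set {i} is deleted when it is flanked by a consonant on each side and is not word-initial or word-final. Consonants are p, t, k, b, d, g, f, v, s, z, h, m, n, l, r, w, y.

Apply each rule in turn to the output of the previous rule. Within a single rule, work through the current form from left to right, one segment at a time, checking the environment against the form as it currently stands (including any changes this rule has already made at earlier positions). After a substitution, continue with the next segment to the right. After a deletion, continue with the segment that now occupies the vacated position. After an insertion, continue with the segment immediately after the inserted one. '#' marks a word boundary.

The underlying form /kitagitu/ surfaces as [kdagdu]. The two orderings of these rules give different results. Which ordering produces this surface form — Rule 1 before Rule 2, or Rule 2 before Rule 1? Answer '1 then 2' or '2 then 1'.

Order 1 then 2:
  1 Intervocalic Voicing: [kitagitu] → [kidagidu]
  2 Syncope: [kidagidu] → [kdagdu]
  result: [kdagdu]
Order 2 then 1:
  2 Syncope: [kitagitu] → [ktagtu]
  1 Intervocalic Voicing: no change — [ktagtu]
  result: [ktagtu]

1 then 2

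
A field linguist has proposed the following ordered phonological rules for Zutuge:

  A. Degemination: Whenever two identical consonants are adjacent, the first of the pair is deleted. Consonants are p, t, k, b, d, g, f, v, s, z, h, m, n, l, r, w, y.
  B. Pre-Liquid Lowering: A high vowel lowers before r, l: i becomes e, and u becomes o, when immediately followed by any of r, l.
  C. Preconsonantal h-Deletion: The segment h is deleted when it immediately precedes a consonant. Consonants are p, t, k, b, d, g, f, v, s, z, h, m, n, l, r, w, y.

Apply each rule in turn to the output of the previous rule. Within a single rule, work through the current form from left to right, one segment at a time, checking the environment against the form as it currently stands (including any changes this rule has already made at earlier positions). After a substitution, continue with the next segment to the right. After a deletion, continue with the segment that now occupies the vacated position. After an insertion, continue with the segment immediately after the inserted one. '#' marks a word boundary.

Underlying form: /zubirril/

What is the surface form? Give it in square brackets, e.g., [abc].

[zuberel]

A Degemination: [zubirril] → [zubiril]
B Pre-Liquid Lowering: [zubiril] → [zuberel]
C Preconsonantal h-Deletion: no change — [zuberel]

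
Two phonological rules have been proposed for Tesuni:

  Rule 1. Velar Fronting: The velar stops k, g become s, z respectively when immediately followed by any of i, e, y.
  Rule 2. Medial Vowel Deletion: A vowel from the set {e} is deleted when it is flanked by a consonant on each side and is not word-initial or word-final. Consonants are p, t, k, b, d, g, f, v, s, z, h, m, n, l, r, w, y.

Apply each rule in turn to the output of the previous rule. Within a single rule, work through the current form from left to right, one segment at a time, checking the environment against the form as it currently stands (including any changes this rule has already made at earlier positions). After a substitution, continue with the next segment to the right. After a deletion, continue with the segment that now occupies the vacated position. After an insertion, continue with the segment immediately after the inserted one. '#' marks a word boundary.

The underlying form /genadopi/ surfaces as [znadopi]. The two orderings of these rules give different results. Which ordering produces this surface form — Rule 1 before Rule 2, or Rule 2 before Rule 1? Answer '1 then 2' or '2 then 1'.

1 then 2

Order 1 then 2:
  1 Velar Fronting: [genadopi] → [zenadopi]
  2 Medial Vowel Deletion: [zenadopi] → [znadopi]
  result: [znadopi]
Order 2 then 1:
  2 Medial Vowel Deletion: [genadopi] → [gnadopi]
  1 Velar Fronting: no change — [gnadopi]
  result: [gnadopi]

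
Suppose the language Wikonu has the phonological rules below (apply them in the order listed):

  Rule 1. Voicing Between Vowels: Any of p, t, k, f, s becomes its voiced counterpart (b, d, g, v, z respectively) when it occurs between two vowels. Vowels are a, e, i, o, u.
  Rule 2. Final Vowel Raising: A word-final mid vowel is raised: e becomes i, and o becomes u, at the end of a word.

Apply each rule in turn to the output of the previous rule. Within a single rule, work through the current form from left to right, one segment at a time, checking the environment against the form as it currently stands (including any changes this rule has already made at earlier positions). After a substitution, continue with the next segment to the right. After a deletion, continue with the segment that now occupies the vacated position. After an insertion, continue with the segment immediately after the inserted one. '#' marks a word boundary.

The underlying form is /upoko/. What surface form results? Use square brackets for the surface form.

Rule 1 Voicing Between Vowels: [upoko] → [ubogo]
Rule 2 Final Vowel Raising: [ubogo] → [ubogu]

[ubogu]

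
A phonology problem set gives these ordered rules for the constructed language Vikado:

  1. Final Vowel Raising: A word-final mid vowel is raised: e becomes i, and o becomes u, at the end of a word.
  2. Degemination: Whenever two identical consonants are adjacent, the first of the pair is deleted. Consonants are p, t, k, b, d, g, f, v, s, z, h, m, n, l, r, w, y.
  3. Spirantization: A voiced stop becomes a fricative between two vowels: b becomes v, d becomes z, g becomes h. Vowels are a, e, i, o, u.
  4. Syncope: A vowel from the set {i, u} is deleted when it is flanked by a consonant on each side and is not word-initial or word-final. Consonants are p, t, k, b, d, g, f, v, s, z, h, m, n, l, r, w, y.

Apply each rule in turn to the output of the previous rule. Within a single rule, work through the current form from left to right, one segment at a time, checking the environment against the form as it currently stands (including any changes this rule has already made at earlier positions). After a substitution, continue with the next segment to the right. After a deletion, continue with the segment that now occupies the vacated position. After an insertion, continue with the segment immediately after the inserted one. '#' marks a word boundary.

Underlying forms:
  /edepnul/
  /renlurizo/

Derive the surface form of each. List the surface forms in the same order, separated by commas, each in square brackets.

[ezepnl], [renlrzu]

/edepnul/:
  1 Final Vowel Raising: no change — [edepnul]
  2 Degemination: no change — [edepnul]
  3 Spirantization: [edepnul] → [ezepnul]
  4 Syncope: [ezepnul] → [ezepnl]
/renlurizo/:
  1 Final Vowel Raising: [renlurizo] → [renlurizu]
  2 Degemination: no change — [renlurizu]
  3 Spirantization: no change — [renlurizu]
  4 Syncope: [renlurizu] → [renlrzu]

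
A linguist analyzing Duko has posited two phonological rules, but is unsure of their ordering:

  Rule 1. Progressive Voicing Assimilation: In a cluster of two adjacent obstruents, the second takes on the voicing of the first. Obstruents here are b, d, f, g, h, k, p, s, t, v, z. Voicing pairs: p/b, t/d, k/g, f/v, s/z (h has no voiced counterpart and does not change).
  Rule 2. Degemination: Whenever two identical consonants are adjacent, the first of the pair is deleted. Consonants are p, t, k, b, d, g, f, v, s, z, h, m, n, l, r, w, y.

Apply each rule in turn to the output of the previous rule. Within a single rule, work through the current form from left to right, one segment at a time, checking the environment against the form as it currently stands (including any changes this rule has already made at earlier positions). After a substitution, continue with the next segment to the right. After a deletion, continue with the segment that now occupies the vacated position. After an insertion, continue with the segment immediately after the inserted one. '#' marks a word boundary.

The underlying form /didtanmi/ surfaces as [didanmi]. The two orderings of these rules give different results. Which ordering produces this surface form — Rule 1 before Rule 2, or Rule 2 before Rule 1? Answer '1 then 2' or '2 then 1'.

1 then 2

Order 1 then 2:
  1 Progressive Voicing Assimilation: [didtanmi] → [diddanmi]
  2 Degemination: [diddanmi] → [didanmi]
  result: [didanmi]
Order 2 then 1:
  2 Degemination: no change — [didtanmi]
  1 Progressive Voicing Assimilation: [didtanmi] → [diddanmi]
  result: [diddanmi]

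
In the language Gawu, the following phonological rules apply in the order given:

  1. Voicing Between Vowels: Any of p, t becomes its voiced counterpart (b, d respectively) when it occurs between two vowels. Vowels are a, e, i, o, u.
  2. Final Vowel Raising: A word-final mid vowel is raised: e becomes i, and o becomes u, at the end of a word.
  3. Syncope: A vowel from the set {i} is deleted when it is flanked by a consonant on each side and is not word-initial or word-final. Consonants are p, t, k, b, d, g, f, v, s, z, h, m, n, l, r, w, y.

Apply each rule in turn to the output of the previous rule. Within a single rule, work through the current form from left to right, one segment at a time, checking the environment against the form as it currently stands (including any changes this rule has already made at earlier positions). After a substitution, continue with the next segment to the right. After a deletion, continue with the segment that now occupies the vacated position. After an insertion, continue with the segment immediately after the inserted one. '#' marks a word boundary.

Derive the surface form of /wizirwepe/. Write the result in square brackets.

[wzrwebi]

1 Voicing Between Vowels: [wizirwepe] → [wizirwebe]
2 Final Vowel Raising: [wizirwebe] → [wizirwebi]
3 Syncope: [wizirwebi] → [wzrwebi]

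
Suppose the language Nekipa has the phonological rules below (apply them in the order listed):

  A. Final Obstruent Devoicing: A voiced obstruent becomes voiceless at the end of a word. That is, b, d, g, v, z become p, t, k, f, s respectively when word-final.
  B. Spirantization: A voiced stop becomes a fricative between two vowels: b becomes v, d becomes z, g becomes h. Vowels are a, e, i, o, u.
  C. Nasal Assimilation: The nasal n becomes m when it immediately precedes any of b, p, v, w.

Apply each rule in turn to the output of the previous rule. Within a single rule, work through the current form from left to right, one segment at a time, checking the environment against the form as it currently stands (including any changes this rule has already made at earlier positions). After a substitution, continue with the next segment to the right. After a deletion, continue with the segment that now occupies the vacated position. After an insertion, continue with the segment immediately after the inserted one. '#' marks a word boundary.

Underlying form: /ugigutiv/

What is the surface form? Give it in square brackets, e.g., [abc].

A Final Obstruent Devoicing: [ugigutiv] → [ugigutif]
B Spirantization: [ugigutif] → [uhihutif]
C Nasal Assimilation: no change — [uhihutif]

[uhihutif]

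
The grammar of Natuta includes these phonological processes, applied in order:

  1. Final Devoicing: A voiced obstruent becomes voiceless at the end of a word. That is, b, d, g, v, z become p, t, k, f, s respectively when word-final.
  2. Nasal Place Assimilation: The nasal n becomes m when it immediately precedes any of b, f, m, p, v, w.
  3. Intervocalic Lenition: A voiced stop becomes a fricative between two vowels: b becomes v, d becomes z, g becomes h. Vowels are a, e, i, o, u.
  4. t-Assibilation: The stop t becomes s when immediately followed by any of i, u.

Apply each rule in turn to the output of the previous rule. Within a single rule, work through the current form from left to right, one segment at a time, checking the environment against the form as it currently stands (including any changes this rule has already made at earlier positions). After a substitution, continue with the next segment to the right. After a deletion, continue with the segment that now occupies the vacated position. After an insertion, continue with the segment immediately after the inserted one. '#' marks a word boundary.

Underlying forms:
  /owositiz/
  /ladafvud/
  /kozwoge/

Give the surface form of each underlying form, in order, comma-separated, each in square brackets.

/owositiz/:
  1 Final Devoicing: [owositiz] → [owositis]
  2 Nasal Place Assimilation: no change — [owositis]
  3 Intervocalic Lenition: no change — [owositis]
  4 t-Assibilation: [owositis] → [owosisis]
/ladafvud/:
  1 Final Devoicing: [ladafvud] → [ladafvut]
  2 Nasal Place Assimilation: no change — [ladafvut]
  3 Intervocalic Lenition: [ladafvut] → [lazafvut]
  4 t-Assibilation: no change — [lazafvut]
/kozwoge/:
  1 Final Devoicing: no change — [kozwoge]
  2 Nasal Place Assimilation: no change — [kozwoge]
  3 Intervocalic Lenition: [kozwoge] → [kozwohe]
  4 t-Assibilation: no change — [kozwohe]

[owosisis], [lazafvut], [kozwohe]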